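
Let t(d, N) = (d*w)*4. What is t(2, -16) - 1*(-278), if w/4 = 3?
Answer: 374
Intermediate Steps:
w = 12 (w = 4*3 = 12)
t(d, N) = 48*d (t(d, N) = (d*12)*4 = (12*d)*4 = 48*d)
t(2, -16) - 1*(-278) = 48*2 - 1*(-278) = 96 + 278 = 374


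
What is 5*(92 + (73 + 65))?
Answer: 1150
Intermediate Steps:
5*(92 + (73 + 65)) = 5*(92 + 138) = 5*230 = 1150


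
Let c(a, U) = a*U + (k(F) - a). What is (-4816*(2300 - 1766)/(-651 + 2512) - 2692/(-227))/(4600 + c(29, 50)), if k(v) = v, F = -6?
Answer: -578776076/2541018705 ≈ -0.22777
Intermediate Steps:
c(a, U) = -6 - a + U*a (c(a, U) = a*U + (-6 - a) = U*a + (-6 - a) = -6 - a + U*a)
(-4816*(2300 - 1766)/(-651 + 2512) - 2692/(-227))/(4600 + c(29, 50)) = (-4816*(2300 - 1766)/(-651 + 2512) - 2692/(-227))/(4600 + (-6 - 1*29 + 50*29)) = (-4816/(1861/534) - 2692*(-1/227))/(4600 + (-6 - 29 + 1450)) = (-4816/(1861*(1/534)) + 2692/227)/(4600 + 1415) = (-4816/1861/534 + 2692/227)/6015 = (-4816*534/1861 + 2692/227)*(1/6015) = (-2571744/1861 + 2692/227)*(1/6015) = -578776076/422447*1/6015 = -578776076/2541018705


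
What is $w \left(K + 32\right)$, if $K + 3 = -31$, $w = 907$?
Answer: $-1814$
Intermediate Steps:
$K = -34$ ($K = -3 - 31 = -34$)
$w \left(K + 32\right) = 907 \left(-34 + 32\right) = 907 \left(-2\right) = -1814$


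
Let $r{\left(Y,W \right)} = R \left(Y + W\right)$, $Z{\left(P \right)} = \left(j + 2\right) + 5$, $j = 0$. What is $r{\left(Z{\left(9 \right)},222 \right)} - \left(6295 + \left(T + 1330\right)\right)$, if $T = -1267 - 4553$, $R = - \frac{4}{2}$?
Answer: $-2263$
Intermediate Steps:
$R = -2$ ($R = \left(-4\right) \frac{1}{2} = -2$)
$Z{\left(P \right)} = 7$ ($Z{\left(P \right)} = \left(0 + 2\right) + 5 = 2 + 5 = 7$)
$T = -5820$ ($T = -1267 - 4553 = -5820$)
$r{\left(Y,W \right)} = - 2 W - 2 Y$ ($r{\left(Y,W \right)} = - 2 \left(Y + W\right) = - 2 \left(W + Y\right) = - 2 W - 2 Y$)
$r{\left(Z{\left(9 \right)},222 \right)} - \left(6295 + \left(T + 1330\right)\right) = \left(\left(-2\right) 222 - 14\right) - \left(6295 + \left(-5820 + 1330\right)\right) = \left(-444 - 14\right) - \left(6295 - 4490\right) = -458 - 1805 = -2263$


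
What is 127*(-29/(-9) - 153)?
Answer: -171196/9 ≈ -19022.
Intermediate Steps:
127*(-29/(-9) - 153) = 127*(-29*(-1/9) - 153) = 127*(29/9 - 153) = 127*(-1348/9) = -171196/9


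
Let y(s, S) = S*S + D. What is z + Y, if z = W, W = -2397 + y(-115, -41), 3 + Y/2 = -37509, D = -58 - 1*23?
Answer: -75821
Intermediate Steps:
D = -81 (D = -58 - 23 = -81)
y(s, S) = -81 + S² (y(s, S) = S*S - 81 = S² - 81 = -81 + S²)
Y = -75024 (Y = -6 + 2*(-37509) = -6 - 75018 = -75024)
W = -797 (W = -2397 + (-81 + (-41)²) = -2397 + (-81 + 1681) = -2397 + 1600 = -797)
z = -797
z + Y = -797 - 75024 = -75821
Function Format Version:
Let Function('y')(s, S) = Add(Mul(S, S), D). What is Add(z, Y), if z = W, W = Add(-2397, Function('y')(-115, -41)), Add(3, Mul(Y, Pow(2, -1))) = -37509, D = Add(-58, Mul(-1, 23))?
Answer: -75821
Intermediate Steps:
D = -81 (D = Add(-58, -23) = -81)
Function('y')(s, S) = Add(-81, Pow(S, 2)) (Function('y')(s, S) = Add(Mul(S, S), -81) = Add(Pow(S, 2), -81) = Add(-81, Pow(S, 2)))
Y = -75024 (Y = Add(-6, Mul(2, -37509)) = Add(-6, -75018) = -75024)
W = -797 (W = Add(-2397, Add(-81, Pow(-41, 2))) = Add(-2397, Add(-81, 1681)) = Add(-2397, 1600) = -797)
z = -797
Add(z, Y) = Add(-797, -75024) = -75821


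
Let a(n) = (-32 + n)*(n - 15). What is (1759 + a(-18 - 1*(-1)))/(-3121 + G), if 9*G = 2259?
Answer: -3327/2870 ≈ -1.1592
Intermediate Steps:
G = 251 (G = (1/9)*2259 = 251)
a(n) = (-32 + n)*(-15 + n)
(1759 + a(-18 - 1*(-1)))/(-3121 + G) = (1759 + (480 + (-18 - 1*(-1))**2 - 47*(-18 - 1*(-1))))/(-3121 + 251) = (1759 + (480 + (-18 + 1)**2 - 47*(-18 + 1)))/(-2870) = (1759 + (480 + (-17)**2 - 47*(-17)))*(-1/2870) = (1759 + (480 + 289 + 799))*(-1/2870) = (1759 + 1568)*(-1/2870) = 3327*(-1/2870) = -3327/2870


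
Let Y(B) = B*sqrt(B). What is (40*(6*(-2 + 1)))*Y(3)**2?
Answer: -6480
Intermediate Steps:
Y(B) = B**(3/2)
(40*(6*(-2 + 1)))*Y(3)**2 = (40*(6*(-2 + 1)))*(3**(3/2))**2 = (40*(6*(-1)))*(3*sqrt(3))**2 = (40*(-6))*27 = -240*27 = -6480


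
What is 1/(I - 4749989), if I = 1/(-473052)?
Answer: -473052/2246991796429 ≈ -2.1053e-7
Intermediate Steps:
I = -1/473052 ≈ -2.1139e-6
1/(I - 4749989) = 1/(-1/473052 - 4749989) = 1/(-2246991796429/473052) = -473052/2246991796429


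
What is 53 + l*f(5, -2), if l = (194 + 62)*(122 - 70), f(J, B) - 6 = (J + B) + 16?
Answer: 332853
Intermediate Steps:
f(J, B) = 22 + B + J (f(J, B) = 6 + ((J + B) + 16) = 6 + ((B + J) + 16) = 6 + (16 + B + J) = 22 + B + J)
l = 13312 (l = 256*52 = 13312)
53 + l*f(5, -2) = 53 + 13312*(22 - 2 + 5) = 53 + 13312*25 = 53 + 332800 = 332853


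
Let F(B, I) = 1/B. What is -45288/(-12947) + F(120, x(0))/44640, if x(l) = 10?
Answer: 242598771347/69354489600 ≈ 3.4980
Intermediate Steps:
-45288/(-12947) + F(120, x(0))/44640 = -45288/(-12947) + 1/(120*44640) = -45288*(-1/12947) + (1/120)*(1/44640) = 45288/12947 + 1/5356800 = 242598771347/69354489600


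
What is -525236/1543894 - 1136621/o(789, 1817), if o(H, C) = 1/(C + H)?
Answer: -2286533512115340/771947 ≈ -2.9620e+9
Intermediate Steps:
-525236/1543894 - 1136621/o(789, 1817) = -525236/1543894 - 1136621/(1/(1817 + 789)) = -525236*1/1543894 - 1136621/(1/2606) = -262618/771947 - 1136621/1/2606 = -262618/771947 - 1136621*2606 = -262618/771947 - 2962034326 = -2286533512115340/771947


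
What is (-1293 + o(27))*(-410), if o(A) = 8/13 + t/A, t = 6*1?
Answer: 61985030/117 ≈ 5.2979e+5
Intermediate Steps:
t = 6
o(A) = 8/13 + 6/A
(-1293 + o(27))*(-410) = (-1293 + (8/13 + 6/27))*(-410) = (-1293 + (8/13 + 6*(1/27)))*(-410) = (-1293 + (8/13 + 2/9))*(-410) = (-1293 + 98/117)*(-410) = -151183/117*(-410) = 61985030/117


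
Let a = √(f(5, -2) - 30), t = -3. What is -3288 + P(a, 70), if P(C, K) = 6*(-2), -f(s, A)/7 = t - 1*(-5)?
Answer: -3300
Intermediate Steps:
f(s, A) = -14 (f(s, A) = -7*(-3 - 1*(-5)) = -7*(-3 + 5) = -7*2 = -14)
a = 2*I*√11 (a = √(-14 - 30) = √(-44) = 2*I*√11 ≈ 6.6332*I)
P(C, K) = -12
-3288 + P(a, 70) = -3288 - 12 = -3300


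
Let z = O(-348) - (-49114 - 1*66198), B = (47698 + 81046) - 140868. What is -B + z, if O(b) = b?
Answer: 127088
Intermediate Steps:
B = -12124 (B = 128744 - 140868 = -12124)
z = 114964 (z = -348 - (-49114 - 1*66198) = -348 - (-49114 - 66198) = -348 - 1*(-115312) = -348 + 115312 = 114964)
-B + z = -1*(-12124) + 114964 = 12124 + 114964 = 127088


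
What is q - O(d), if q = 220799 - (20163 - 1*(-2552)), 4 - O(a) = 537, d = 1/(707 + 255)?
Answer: 198617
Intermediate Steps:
d = 1/962 ≈ 0.0010395
O(a) = -533 (O(a) = 4 - 1*537 = 4 - 537 = -533)
q = 198084 (q = 220799 - (20163 + 2552) = 220799 - 1*22715 = 220799 - 22715 = 198084)
q - O(d) = 198084 - 1*(-533) = 198084 + 533 = 198617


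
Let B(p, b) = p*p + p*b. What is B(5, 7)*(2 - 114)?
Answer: -6720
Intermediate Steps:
B(p, b) = p² + b*p
B(5, 7)*(2 - 114) = (5*(7 + 5))*(2 - 114) = (5*12)*(-112) = 60*(-112) = -6720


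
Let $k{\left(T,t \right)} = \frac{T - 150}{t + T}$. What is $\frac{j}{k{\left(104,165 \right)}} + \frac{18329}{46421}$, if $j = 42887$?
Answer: $- \frac{535539804729}{2135366} \approx -2.508 \cdot 10^{5}$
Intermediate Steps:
$k{\left(T,t \right)} = \frac{-150 + T}{T + t}$
$\frac{j}{k{\left(104,165 \right)}} + \frac{18329}{46421} = \frac{42887}{\frac{1}{104 + 165} \left(-150 + 104\right)} + \frac{18329}{46421} = \frac{42887}{\frac{1}{269} \left(-46\right)} + 18329 \cdot \frac{1}{46421} = \frac{42887}{\frac{1}{269} \left(-46\right)} + \frac{18329}{46421} = \frac{42887}{- \frac{46}{269}} + \frac{18329}{46421} = 42887 \left(- \frac{269}{46}\right) + \frac{18329}{46421} = - \frac{11536603}{46} + \frac{18329}{46421} = - \frac{535539804729}{2135366}$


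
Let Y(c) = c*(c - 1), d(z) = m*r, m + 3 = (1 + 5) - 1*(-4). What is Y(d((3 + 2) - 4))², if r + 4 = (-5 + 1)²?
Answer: 48608784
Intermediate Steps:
r = 12 (r = -4 + (-5 + 1)² = -4 + (-4)² = -4 + 16 = 12)
m = 7 (m = -3 + ((1 + 5) - 1*(-4)) = -3 + (6 + 4) = -3 + 10 = 7)
d(z) = 84 (d(z) = 7*12 = 84)
Y(c) = c*(-1 + c)
Y(d((3 + 2) - 4))² = (84*(-1 + 84))² = (84*83)² = 6972² = 48608784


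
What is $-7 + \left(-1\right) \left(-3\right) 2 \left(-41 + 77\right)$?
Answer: $209$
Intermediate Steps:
$-7 + \left(-1\right) \left(-3\right) 2 \left(-41 + 77\right) = -7 + 3 \cdot 2 \cdot 36 = -7 + 6 \cdot 36 = -7 + 216 = 209$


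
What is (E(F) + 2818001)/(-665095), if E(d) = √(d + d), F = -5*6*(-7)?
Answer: -2818001/665095 - 2*√105/665095 ≈ -4.2370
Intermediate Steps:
F = 210 (F = -30*(-7) = 210)
E(d) = √2*√d (E(d) = √(2*d) = √2*√d)
(E(F) + 2818001)/(-665095) = (√2*√210 + 2818001)/(-665095) = (2*√105 + 2818001)*(-1/665095) = (2818001 + 2*√105)*(-1/665095) = -2818001/665095 - 2*√105/665095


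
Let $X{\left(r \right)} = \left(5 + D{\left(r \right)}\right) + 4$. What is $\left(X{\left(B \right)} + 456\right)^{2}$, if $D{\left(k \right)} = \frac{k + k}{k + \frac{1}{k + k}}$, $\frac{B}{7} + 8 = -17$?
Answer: $\frac{818201115766225}{3751685001} \approx 2.1809 \cdot 10^{5}$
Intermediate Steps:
$B = -175$ ($B = -56 + 7 \left(-17\right) = -56 - 119 = -175$)
$D{\left(k \right)} = \frac{2 k}{k + \frac{1}{2 k}}$
$X{\left(r \right)} = 9 + \frac{4 r^{2}}{1 + 2 r^{2}}$ ($X{\left(r \right)} = \left(5 + \frac{4 r^{2}}{1 + 2 r^{2}}\right) + 4 = 9 + \frac{4 r^{2}}{1 + 2 r^{2}}$)
$\left(X{\left(B \right)} + 456\right)^{2} = \left(\frac{9 + 22 \left(-175\right)^{2}}{1 + 2 \left(-175\right)^{2}} + 456\right)^{2} = \left(\frac{9 + 22 \cdot 30625}{1 + 2 \cdot 30625} + 456\right)^{2} = \left(\frac{9 + 673750}{1 + 61250} + 456\right)^{2} = \left(\frac{1}{61251} \cdot 673759 + 456\right)^{2} = \left(\frac{673759}{61251} + 456\right)^{2} = \left(\frac{28604215}{61251}\right)^{2} = \frac{818201115766225}{3751685001}$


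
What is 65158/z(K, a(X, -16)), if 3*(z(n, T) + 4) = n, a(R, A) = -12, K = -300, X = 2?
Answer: -32579/52 ≈ -626.52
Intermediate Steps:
z(n, T) = -4 + n/3
65158/z(K, a(X, -16)) = 65158/(-4 + (⅓)*(-300)) = 65158/(-4 - 100) = 65158/(-104) = 65158*(-1/104) = -32579/52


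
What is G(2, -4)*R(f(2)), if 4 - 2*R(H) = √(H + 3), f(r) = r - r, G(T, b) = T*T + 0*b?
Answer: 8 - 2*√3 ≈ 4.5359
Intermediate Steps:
G(T, b) = T² (G(T, b) = T² + 0 = T²)
f(r) = 0
R(H) = 2 - √(3 + H)/2 (R(H) = 2 - √(H + 3)/2 = 2 - √(3 + H)/2)
G(2, -4)*R(f(2)) = 2²*(2 - √(3 + 0)/2) = 4*(2 - √3/2) = 8 - 2*√3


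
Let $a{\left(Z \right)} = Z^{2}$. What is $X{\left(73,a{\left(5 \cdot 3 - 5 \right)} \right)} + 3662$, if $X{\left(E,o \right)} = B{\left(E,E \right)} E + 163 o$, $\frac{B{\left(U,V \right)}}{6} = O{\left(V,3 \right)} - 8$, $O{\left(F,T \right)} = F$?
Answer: $48432$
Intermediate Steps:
$B{\left(U,V \right)} = -48 + 6 V$ ($B{\left(U,V \right)} = 6 \left(V - 8\right) = 6 \left(-8 + V\right) = -48 + 6 V$)
$X{\left(E,o \right)} = 163 o + E \left(-48 + 6 E\right)$ ($X{\left(E,o \right)} = \left(-48 + 6 E\right) E + 163 o = E \left(-48 + 6 E\right) + 163 o = 163 o + E \left(-48 + 6 E\right)$)
$X{\left(73,a{\left(5 \cdot 3 - 5 \right)} \right)} + 3662 = \left(163 \left(5 \cdot 3 - 5\right)^{2} + 6 \cdot 73 \left(-8 + 73\right)\right) + 3662 = \left(163 \left(15 - 5\right)^{2} + 6 \cdot 73 \cdot 65\right) + 3662 = \left(163 \cdot 10^{2} + 28470\right) + 3662 = \left(163 \cdot 100 + 28470\right) + 3662 = \left(16300 + 28470\right) + 3662 = 44770 + 3662 = 48432$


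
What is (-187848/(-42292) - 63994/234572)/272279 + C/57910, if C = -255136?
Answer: -43072372255297967711/9776471159470634710 ≈ -4.4057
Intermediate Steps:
(-187848/(-42292) - 63994/234572)/272279 + C/57910 = (-187848/(-42292) - 63994/234572)/272279 - 255136/57910 = (-187848*(-1/42292) - 63994*1/234572)*(1/272279) - 255136*1/57910 = (46962/10573 - 31997/117286)*(1/272279) - 127568/28955 = (5169680851/1240064878)*(1/272279) - 127568/28955 = 5169680851/337643624916962 - 127568/28955 = -43072372255297967711/9776471159470634710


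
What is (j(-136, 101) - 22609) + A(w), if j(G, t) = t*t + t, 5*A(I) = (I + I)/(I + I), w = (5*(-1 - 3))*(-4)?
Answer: -61534/5 ≈ -12307.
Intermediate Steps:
w = 80 (w = (5*(-4))*(-4) = -20*(-4) = 80)
A(I) = 1/5 (A(I) = ((I + I)/(I + I))/5 = ((2*I)/((2*I)))/5 = ((2*I)*(1/(2*I)))/5 = (1/5)*1 = 1/5)
j(G, t) = t + t**2 (j(G, t) = t**2 + t = t + t**2)
(j(-136, 101) - 22609) + A(w) = (101*(1 + 101) - 22609) + 1/5 = (101*102 - 22609) + 1/5 = (10302 - 22609) + 1/5 = -12307 + 1/5 = -61534/5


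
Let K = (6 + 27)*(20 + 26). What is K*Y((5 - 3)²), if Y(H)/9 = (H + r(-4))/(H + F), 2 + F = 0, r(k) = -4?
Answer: 0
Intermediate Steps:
F = -2 (F = -2 + 0 = -2)
Y(H) = 9*(-4 + H)/(-2 + H) (Y(H) = 9*((H - 4)/(H - 2)) = 9*((-4 + H)/(-2 + H)) = 9*(-4 + H)/(-2 + H))
K = 1518 (K = 33*46 = 1518)
K*Y((5 - 3)²) = 1518*(9*(-4 + (5 - 3)²)/(-2 + (5 - 3)²)) = 1518*(9*(-4 + 2²)/(-2 + 2²)) = 1518*(9*(-4 + 4)/(-2 + 4)) = 1518*(9*0/2) = 1518*(9*(½)*0) = 1518*0 = 0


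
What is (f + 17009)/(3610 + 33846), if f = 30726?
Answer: 47735/37456 ≈ 1.2744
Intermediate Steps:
(f + 17009)/(3610 + 33846) = (30726 + 17009)/(3610 + 33846) = 47735/37456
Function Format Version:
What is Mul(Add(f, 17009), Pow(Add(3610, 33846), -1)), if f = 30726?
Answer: Rational(47735, 37456) ≈ 1.2744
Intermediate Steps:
Mul(Add(f, 17009), Pow(Add(3610, 33846), -1)) = Mul(Add(30726, 17009), Pow(Add(3610, 33846), -1)) = Mul(47735, Pow(37456, -1)) = Mul(47735, Rational(1, 37456)) = Rational(47735, 37456)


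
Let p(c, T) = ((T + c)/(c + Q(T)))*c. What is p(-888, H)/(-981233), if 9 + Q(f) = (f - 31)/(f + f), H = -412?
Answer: 190245120/144964419721 ≈ 0.0013124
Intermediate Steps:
Q(f) = -9 + (-31 + f)/(2*f) (Q(f) = -9 + (f - 31)/(f + f) = -9 + (-31 + f)/((2*f)) = -9 + (-31 + f)*(1/(2*f)) = -9 + (-31 + f)/(2*f))
p(c, T) = c*(T + c)/(c + (-31 - 17*T)/(2*T)) (p(c, T) = ((T + c)/(c + (-31 - 17*T)/(2*T)))*c = c*(T + c)/(c + (-31 - 17*T)/(2*T)))
p(-888, H)/(-981233) = (2*(-412)*(-888)*(-412 - 888)/(-31 - 17*(-412) + 2*(-412)*(-888)))/(-981233) = (2*(-412)*(-888)*(-1300)/(-31 + 7004 + 731712))*(-1/981233) = (2*(-412)*(-888)*(-1300)/738685)*(-1/981233) = (2*(-412)*(-888)*(1/738685)*(-1300))*(-1/981233) = -190245120/147737*(-1/981233) = 190245120/144964419721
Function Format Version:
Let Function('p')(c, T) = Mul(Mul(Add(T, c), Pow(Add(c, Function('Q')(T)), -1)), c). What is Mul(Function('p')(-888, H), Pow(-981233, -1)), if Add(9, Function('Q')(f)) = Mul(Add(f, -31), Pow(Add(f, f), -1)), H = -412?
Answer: Rational(190245120, 144964419721) ≈ 0.0013124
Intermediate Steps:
Function('Q')(f) = Add(-9, Mul(Rational(1, 2), Pow(f, -1), Add(-31, f))) (Function('Q')(f) = Add(-9, Mul(Add(f, -31), Pow(Add(f, f), -1))) = Add(-9, Mul(Add(-31, f), Pow(Mul(2, f), -1))) = Add(-9, Mul(Add(-31, f), Mul(Rational(1, 2), Pow(f, -1)))) = Add(-9, Mul(Rational(1, 2), Pow(f, -1), Add(-31, f))))
Function('p')(c, T) = Mul(c, Pow(Add(c, Mul(Rational(1, 2), Pow(T, -1), Add(-31, Mul(-17, T)))), -1), Add(T, c)) (Function('p')(c, T) = Mul(Mul(Add(T, c), Pow(Add(c, Mul(Rational(1, 2), Pow(T, -1), Add(-31, Mul(-17, T)))), -1)), c) = Mul(Mul(Pow(Add(c, Mul(Rational(1, 2), Pow(T, -1), Add(-31, Mul(-17, T)))), -1), Add(T, c)), c) = Mul(c, Pow(Add(c, Mul(Rational(1, 2), Pow(T, -1), Add(-31, Mul(-17, T)))), -1), Add(T, c)))
Mul(Function('p')(-888, H), Pow(-981233, -1)) = Mul(Mul(2, -412, -888, Pow(Add(-31, Mul(-17, -412), Mul(2, -412, -888)), -1), Add(-412, -888)), Pow(-981233, -1)) = Mul(Mul(2, -412, -888, Pow(Add(-31, 7004, 731712), -1), -1300), Rational(-1, 981233)) = Mul(Mul(2, -412, -888, Pow(738685, -1), -1300), Rational(-1, 981233)) = Mul(Mul(2, -412, -888, Rational(1, 738685), -1300), Rational(-1, 981233)) = Mul(Rational(-190245120, 147737), Rational(-1, 981233)) = Rational(190245120, 144964419721)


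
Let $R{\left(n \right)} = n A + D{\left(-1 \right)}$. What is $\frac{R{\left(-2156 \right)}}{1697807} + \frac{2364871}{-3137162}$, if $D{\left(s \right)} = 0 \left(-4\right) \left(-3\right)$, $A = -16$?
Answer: $- \frac{3906874997545}{5326295603734} \approx -0.73351$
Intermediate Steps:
$D{\left(s \right)} = 0$ ($D{\left(s \right)} = 0 \left(-3\right) = 0$)
$R{\left(n \right)} = - 16 n$ ($R{\left(n \right)} = n \left(-16\right) + 0 = - 16 n + 0 = - 16 n$)
$\frac{R{\left(-2156 \right)}}{1697807} + \frac{2364871}{-3137162} = \frac{\left(-16\right) \left(-2156\right)}{1697807} + \frac{2364871}{-3137162} = 34496 \cdot \frac{1}{1697807} + 2364871 \left(- \frac{1}{3137162}\right) = \frac{34496}{1697807} - \frac{2364871}{3137162} = - \frac{3906874997545}{5326295603734}$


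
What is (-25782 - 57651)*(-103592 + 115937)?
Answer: -1029980385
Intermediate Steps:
(-25782 - 57651)*(-103592 + 115937) = -83433*12345 = -1029980385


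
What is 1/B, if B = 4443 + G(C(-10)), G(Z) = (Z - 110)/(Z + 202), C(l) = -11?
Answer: 191/848492 ≈ 0.00022511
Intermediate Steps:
G(Z) = (-110 + Z)/(202 + Z)
B = 848492/191 (B = 4443 + (-110 - 11)/(202 - 11) = 4443 - 121/191 = 848492/191 ≈ 4442.4)
1/B = 1/(848492/191) = 191/848492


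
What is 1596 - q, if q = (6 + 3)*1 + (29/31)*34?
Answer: 48211/31 ≈ 1555.2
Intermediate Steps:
q = 1265/31 (q = 9*1 + (29*(1/31))*34 = 9 + (29/31)*34 = 9 + 986/31 = 1265/31 ≈ 40.806)
1596 - q = 1596 - 1*1265/31 = 1596 - 1265/31 = 48211/31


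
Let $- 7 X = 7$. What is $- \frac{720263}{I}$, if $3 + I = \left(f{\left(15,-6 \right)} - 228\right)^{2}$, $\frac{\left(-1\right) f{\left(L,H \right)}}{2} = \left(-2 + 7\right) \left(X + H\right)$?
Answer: $- \frac{720263}{24961} \approx -28.856$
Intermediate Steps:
$X = -1$ ($X = \left(- \frac{1}{7}\right) 7 = -1$)
$f{\left(L,H \right)} = 10 - 10 H$ ($f{\left(L,H \right)} = - 2 \left(-2 + 7\right) \left(-1 + H\right) = - 2 \cdot 5 \left(-1 + H\right) = - 2 \left(-5 + 5 H\right) = 10 - 10 H$)
$I = 24961$ ($I = -3 + \left(\left(10 - -60\right) - 228\right)^{2} = -3 + \left(\left(10 + 60\right) - 228\right)^{2} = -3 + \left(70 - 228\right)^{2} = -3 + \left(-158\right)^{2} = -3 + 24964 = 24961$)
$- \frac{720263}{I} = - \frac{720263}{24961}$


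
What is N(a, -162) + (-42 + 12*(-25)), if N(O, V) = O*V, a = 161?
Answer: -26424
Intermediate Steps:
N(a, -162) + (-42 + 12*(-25)) = 161*(-162) + (-42 + 12*(-25)) = -26082 + (-42 - 300) = -26082 - 342 = -26424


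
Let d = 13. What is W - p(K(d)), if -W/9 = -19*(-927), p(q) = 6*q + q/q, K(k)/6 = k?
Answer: -158986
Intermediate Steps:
K(k) = 6*k
p(q) = 1 + 6*q (p(q) = 6*q + 1 = 1 + 6*q)
W = -158517 (W = -(-171)*(-927) = -9*17613 = -158517)
W - p(K(d)) = -158517 - (1 + 6*(6*13)) = -158517 - (1 + 6*78) = -158517 - (1 + 468) = -158517 - 1*469 = -158517 - 469 = -158986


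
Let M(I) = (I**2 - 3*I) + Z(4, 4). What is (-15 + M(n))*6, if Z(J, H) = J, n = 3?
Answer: -66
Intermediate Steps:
M(I) = 4 + I**2 - 3*I (M(I) = (I**2 - 3*I) + 4 = 4 + I**2 - 3*I)
(-15 + M(n))*6 = (-15 + (4 + 3**2 - 3*3))*6 = (-15 + (4 + 9 - 9))*6 = (-15 + 4)*6 = -11*6 = -66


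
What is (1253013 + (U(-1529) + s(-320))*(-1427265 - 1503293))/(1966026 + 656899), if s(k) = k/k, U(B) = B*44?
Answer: 197154542463/2622925 ≈ 75166.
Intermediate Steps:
U(B) = 44*B
s(k) = 1
(1253013 + (U(-1529) + s(-320))*(-1427265 - 1503293))/(1966026 + 656899) = (1253013 + (44*(-1529) + 1)*(-1427265 - 1503293))/(1966026 + 656899) = (1253013 + (-67276 + 1)*(-2930558))/2622925 = (1253013 - 67275*(-2930558))*(1/2622925) = (1253013 + 197153289450)*(1/2622925) = 197154542463*(1/2622925) = 197154542463/2622925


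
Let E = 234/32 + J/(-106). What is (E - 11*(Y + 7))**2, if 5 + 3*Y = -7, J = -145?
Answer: 425308129/719104 ≈ 591.44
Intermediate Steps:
Y = -4 (Y = -5/3 + (1/3)*(-7) = -5/3 - 7/3 = -4)
E = 7361/848 (E = 234/32 - 145/(-106) = 234*(1/32) - 145*(-1/106) = 117/16 + 145/106 = 7361/848 ≈ 8.6804)
(E - 11*(Y + 7))**2 = (7361/848 - 11*(-4 + 7))**2 = (7361/848 - 11*3)**2 = (7361/848 - 33)**2 = (-20623/848)**2 = 425308129/719104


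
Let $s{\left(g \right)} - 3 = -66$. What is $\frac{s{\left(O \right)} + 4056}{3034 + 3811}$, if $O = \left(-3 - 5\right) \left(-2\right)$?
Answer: $\frac{3993}{6845} \approx 0.58335$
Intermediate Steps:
$O = 16$ ($O = \left(-8\right) \left(-2\right) = 16$)
$s{\left(g \right)} = -63$ ($s{\left(g \right)} = 3 - 66 = -63$)
$\frac{s{\left(O \right)} + 4056}{3034 + 3811} = \frac{-63 + 4056}{3034 + 3811} = \frac{3993}{6845}$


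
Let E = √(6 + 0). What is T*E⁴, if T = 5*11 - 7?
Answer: 1728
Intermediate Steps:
T = 48 (T = 55 - 7 = 48)
E = √6 ≈ 2.4495
T*E⁴ = 48*(√6)⁴ = 48*36 = 1728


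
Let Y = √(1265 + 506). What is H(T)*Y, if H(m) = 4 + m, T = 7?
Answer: 11*√1771 ≈ 462.92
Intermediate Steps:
Y = √1771 ≈ 42.083
H(T)*Y = (4 + 7)*√1771 = 11*√1771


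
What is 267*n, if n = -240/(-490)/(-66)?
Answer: -1068/539 ≈ -1.9814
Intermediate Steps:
n = -4/539 (n = -240*(-1/490)*(-1/66) = (24/49)*(-1/66) = -4/539 ≈ -0.0074212)
267*n = 267*(-4/539) = -1068/539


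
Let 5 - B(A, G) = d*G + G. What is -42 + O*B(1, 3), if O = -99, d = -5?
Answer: -1725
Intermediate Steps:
B(A, G) = 5 + 4*G (B(A, G) = 5 - (-5*G + G) = 5 - (-4)*G = 5 + 4*G)
-42 + O*B(1, 3) = -42 - 99*(5 + 4*3) = -42 - 99*(5 + 12) = -42 - 99*17 = -42 - 1683 = -1725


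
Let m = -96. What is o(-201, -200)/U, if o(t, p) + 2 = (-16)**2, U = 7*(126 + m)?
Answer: 127/105 ≈ 1.2095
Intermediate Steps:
U = 210 (U = 7*(126 - 96) = 7*30 = 210)
o(t, p) = 254 (o(t, p) = -2 + (-16)**2 = -2 + 256 = 254)
o(-201, -200)/U = 254/210 = 254*(1/210) = 127/105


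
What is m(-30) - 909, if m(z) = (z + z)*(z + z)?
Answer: 2691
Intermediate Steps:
m(z) = 4*z**2 (m(z) = (2*z)*(2*z) = 4*z**2)
m(-30) - 909 = 4*(-30)**2 - 909 = 4*900 - 909 = 3600 - 909 = 2691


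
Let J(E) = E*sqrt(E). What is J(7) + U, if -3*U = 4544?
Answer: -4544/3 + 7*sqrt(7) ≈ -1496.1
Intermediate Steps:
U = -4544/3 (U = -1/3*4544 = -4544/3 ≈ -1514.7)
J(E) = E**(3/2)
J(7) + U = 7**(3/2) - 4544/3 = 7*sqrt(7) - 4544/3 = -4544/3 + 7*sqrt(7)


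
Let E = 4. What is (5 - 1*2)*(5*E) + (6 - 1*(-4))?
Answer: 70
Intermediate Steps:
(5 - 1*2)*(5*E) + (6 - 1*(-4)) = (5 - 1*2)*(5*4) + (6 - 1*(-4)) = (5 - 2)*20 + (6 + 4) = 3*20 + 10 = 60 + 10 = 70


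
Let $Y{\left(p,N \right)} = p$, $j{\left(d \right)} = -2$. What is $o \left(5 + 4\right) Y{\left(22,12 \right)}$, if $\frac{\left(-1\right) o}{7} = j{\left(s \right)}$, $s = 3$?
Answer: $2772$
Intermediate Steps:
$o = 14$ ($o = \left(-7\right) \left(-2\right) = 14$)
$o \left(5 + 4\right) Y{\left(22,12 \right)} = 14 \left(5 + 4\right) 22 = 14 \cdot 9 \cdot 22 = 126 \cdot 22 = 2772$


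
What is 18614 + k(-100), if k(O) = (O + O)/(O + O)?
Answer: 18615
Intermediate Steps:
k(O) = 1 (k(O) = (2*O)/((2*O)) = (2*O)*(1/(2*O)) = 1)
18614 + k(-100) = 18614 + 1 = 18615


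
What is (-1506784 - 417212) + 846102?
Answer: -1077894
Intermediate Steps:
(-1506784 - 417212) + 846102 = -1923996 + 846102 = -1077894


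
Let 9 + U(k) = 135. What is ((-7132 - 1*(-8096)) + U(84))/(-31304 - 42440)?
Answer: -545/36872 ≈ -0.014781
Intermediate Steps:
U(k) = 126 (U(k) = -9 + 135 = 126)
((-7132 - 1*(-8096)) + U(84))/(-31304 - 42440) = ((-7132 - 1*(-8096)) + 126)/(-31304 - 42440) = ((-7132 + 8096) + 126)/(-73744) = (964 + 126)*(-1/73744) = 1090*(-1/73744) = -545/36872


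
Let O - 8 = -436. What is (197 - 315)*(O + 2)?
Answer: 50268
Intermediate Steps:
O = -428 (O = 8 - 436 = -428)
(197 - 315)*(O + 2) = (197 - 315)*(-428 + 2) = -118*(-426) = 50268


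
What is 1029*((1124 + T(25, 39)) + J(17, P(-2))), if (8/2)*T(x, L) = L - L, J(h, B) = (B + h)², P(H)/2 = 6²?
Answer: 9307305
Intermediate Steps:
P(H) = 72 (P(H) = 2*6² = 2*36 = 72)
T(x, L) = 0 (T(x, L) = (L - L)/4 = (¼)*0 = 0)
1029*((1124 + T(25, 39)) + J(17, P(-2))) = 1029*((1124 + 0) + (72 + 17)²) = 1029*(1124 + 89²) = 1029*(1124 + 7921) = 1029*9045 = 9307305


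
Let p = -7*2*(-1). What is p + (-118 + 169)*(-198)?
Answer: -10084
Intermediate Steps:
p = 14 (p = -14*(-1) = 14)
p + (-118 + 169)*(-198) = 14 + (-118 + 169)*(-198) = 14 + 51*(-198) = 14 - 10098 = -10084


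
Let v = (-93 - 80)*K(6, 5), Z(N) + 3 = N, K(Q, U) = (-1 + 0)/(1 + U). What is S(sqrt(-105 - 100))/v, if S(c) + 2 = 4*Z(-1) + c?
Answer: -108/173 + 6*I*sqrt(205)/173 ≈ -0.62428 + 0.49657*I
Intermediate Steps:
K(Q, U) = -1/(1 + U)
Z(N) = -3 + N
v = 173/6 (v = (-93 - 80)*(-1/(1 + 5)) = -(-173)/6 = -173*(-1/6) = 173/6 ≈ 28.833)
S(c) = -18 + c (S(c) = -2 + (4*(-3 - 1) + c) = -2 + (4*(-4) + c) = -2 + (-16 + c) = -18 + c)
S(sqrt(-105 - 100))/v = (-18 + sqrt(-105 - 100))/(173/6) = (-18 + sqrt(-205))*(6/173) = (-18 + I*sqrt(205))*(6/173) = -108/173 + 6*I*sqrt(205)/173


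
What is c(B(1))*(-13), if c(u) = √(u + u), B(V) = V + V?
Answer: -26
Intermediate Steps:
B(V) = 2*V
c(u) = √2*√u (c(u) = √(2*u) = √2*√u)
c(B(1))*(-13) = (√2*√(2*1))*(-13) = (√2*√2)*(-13) = 2*(-13) = -26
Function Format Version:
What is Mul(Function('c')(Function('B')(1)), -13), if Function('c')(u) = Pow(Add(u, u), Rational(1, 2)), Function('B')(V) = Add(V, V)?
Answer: -26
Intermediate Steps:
Function('B')(V) = Mul(2, V)
Function('c')(u) = Mul(Pow(2, Rational(1, 2)), Pow(u, Rational(1, 2))) (Function('c')(u) = Pow(Mul(2, u), Rational(1, 2)) = Mul(Pow(2, Rational(1, 2)), Pow(u, Rational(1, 2))))
Mul(Function('c')(Function('B')(1)), -13) = Mul(Mul(Pow(2, Rational(1, 2)), Pow(Mul(2, 1), Rational(1, 2))), -13) = Mul(Mul(Pow(2, Rational(1, 2)), Pow(2, Rational(1, 2))), -13) = Mul(2, -13) = -26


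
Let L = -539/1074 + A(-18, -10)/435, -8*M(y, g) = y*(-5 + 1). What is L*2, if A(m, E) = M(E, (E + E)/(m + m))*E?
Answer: -4017/5191 ≈ -0.77384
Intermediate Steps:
M(y, g) = y/2 (M(y, g) = -y*(-5 + 1)/8 = -y*(-4)/8 = -(-1)*y/2 = y/2)
A(m, E) = E**2/2 (A(m, E) = (E/2)*E = E**2/2)
L = -4017/10382 (L = -539/1074 + ((1/2)*(-10)**2)/435 = -539*1/1074 + ((1/2)*100)*(1/435) = -539/1074 + 50*(1/435) = -539/1074 + 10/87 = -4017/10382 ≈ -0.38692)
L*2 = -4017/10382*2 = -4017/5191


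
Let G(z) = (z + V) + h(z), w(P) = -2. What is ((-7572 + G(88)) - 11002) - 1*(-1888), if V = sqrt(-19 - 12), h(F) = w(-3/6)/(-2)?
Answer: -16597 + I*sqrt(31) ≈ -16597.0 + 5.5678*I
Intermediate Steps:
h(F) = 1 (h(F) = -2/(-2) = -2*(-1/2) = 1)
V = I*sqrt(31) (V = sqrt(-31) = I*sqrt(31) ≈ 5.5678*I)
G(z) = 1 + z + I*sqrt(31) (G(z) = (z + I*sqrt(31)) + 1 = 1 + z + I*sqrt(31))
((-7572 + G(88)) - 11002) - 1*(-1888) = ((-7572 + (1 + 88 + I*sqrt(31))) - 11002) - 1*(-1888) = ((-7572 + (89 + I*sqrt(31))) - 11002) + 1888 = ((-7483 + I*sqrt(31)) - 11002) + 1888 = (-18485 + I*sqrt(31)) + 1888 = -16597 + I*sqrt(31)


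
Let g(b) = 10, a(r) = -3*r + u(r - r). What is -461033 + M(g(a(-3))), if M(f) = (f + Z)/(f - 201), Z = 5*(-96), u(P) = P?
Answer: -88056833/191 ≈ -4.6103e+5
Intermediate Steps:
a(r) = -3*r (a(r) = -3*r + (r - r) = -3*r + 0 = -3*r)
Z = -480
M(f) = (-480 + f)/(-201 + f) (M(f) = (f - 480)/(f - 201) = (-480 + f)/(-201 + f))
-461033 + M(g(a(-3))) = -461033 + (-480 + 10)/(-201 + 10) = -461033 - 470/(-191) = -461033 - 1/191*(-470) = -461033 + 470/191 = -88056833/191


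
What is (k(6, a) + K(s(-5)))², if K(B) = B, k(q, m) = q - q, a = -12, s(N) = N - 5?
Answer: 100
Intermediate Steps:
s(N) = -5 + N
k(q, m) = 0
(k(6, a) + K(s(-5)))² = (0 + (-5 - 5))² = (0 - 10)² = (-10)² = 100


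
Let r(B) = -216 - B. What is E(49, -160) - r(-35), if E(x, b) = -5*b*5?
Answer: 4181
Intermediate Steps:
E(x, b) = -25*b
E(49, -160) - r(-35) = -25*(-160) - (-216 - 1*(-35)) = 4000 - (-216 + 35) = 4000 - 1*(-181) = 4000 + 181 = 4181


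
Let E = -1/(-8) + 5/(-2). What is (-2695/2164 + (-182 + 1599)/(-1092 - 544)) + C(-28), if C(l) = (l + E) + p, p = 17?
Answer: -27413487/1770152 ≈ -15.487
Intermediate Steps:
E = -19/8 (E = -1*(-⅛) + 5*(-½) = ⅛ - 5/2 = -19/8 ≈ -2.3750)
C(l) = 117/8 + l (C(l) = (l - 19/8) + 17 = (-19/8 + l) + 17 = 117/8 + l)
(-2695/2164 + (-182 + 1599)/(-1092 - 544)) + C(-28) = (-2695/2164 + (-182 + 1599)/(-1092 - 544)) + (117/8 - 28) = (-2695*1/2164 + 1417/(-1636)) - 107/8 = (-2695/2164 + 1417*(-1/1636)) - 107/8 = (-2695/2164 - 1417/1636) - 107/8 = -467213/221269 - 107/8 = -27413487/1770152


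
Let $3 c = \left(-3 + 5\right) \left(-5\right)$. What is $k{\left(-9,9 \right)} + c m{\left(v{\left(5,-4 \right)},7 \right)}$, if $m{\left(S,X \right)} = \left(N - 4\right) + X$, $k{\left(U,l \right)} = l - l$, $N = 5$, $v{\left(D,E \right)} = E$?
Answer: $- \frac{80}{3} \approx -26.667$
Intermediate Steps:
$k{\left(U,l \right)} = 0$
$m{\left(S,X \right)} = 1 + X$ ($m{\left(S,X \right)} = \left(5 - 4\right) + X = 1 + X$)
$c = - \frac{10}{3}$ ($c = \frac{\left(-3 + 5\right) \left(-5\right)}{3} = \frac{2 \left(-5\right)}{3} = \frac{1}{3} \left(-10\right) = - \frac{10}{3} \approx -3.3333$)
$k{\left(-9,9 \right)} + c m{\left(v{\left(5,-4 \right)},7 \right)} = 0 - \frac{10 \left(1 + 7\right)}{3} = 0 - \frac{80}{3} = - \frac{80}{3}$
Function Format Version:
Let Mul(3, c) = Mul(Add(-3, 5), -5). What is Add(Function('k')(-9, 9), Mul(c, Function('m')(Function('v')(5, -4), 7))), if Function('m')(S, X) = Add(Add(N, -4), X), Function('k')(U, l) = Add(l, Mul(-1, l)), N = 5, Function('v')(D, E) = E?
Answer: Rational(-80, 3) ≈ -26.667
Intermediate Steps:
Function('k')(U, l) = 0
Function('m')(S, X) = Add(1, X) (Function('m')(S, X) = Add(Add(5, -4), X) = Add(1, X))
c = Rational(-10, 3) (c = Mul(Rational(1, 3), Mul(Add(-3, 5), -5)) = Mul(Rational(1, 3), Mul(2, -5)) = Mul(Rational(1, 3), -10) = Rational(-10, 3) ≈ -3.3333)
Add(Function('k')(-9, 9), Mul(c, Function('m')(Function('v')(5, -4), 7))) = Add(0, Mul(Rational(-10, 3), Add(1, 7))) = Add(0, Mul(Rational(-10, 3), 8)) = Add(0, Rational(-80, 3)) = Rational(-80, 3)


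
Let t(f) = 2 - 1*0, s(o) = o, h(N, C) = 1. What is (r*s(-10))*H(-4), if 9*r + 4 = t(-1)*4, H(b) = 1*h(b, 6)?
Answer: -40/9 ≈ -4.4444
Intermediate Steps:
t(f) = 2 (t(f) = 2 + 0 = 2)
H(b) = 1 (H(b) = 1*1 = 1)
r = 4/9 (r = -4/9 + (2*4)/9 = -4/9 + (1/9)*8 = -4/9 + 8/9 = 4/9 ≈ 0.44444)
(r*s(-10))*H(-4) = ((4/9)*(-10))*1 = -40/9*1 = -40/9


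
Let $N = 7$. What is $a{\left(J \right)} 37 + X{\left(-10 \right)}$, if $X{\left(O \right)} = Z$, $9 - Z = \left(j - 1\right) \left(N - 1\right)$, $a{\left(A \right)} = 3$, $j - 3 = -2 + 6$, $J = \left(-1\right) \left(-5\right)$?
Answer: $84$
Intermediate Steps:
$J = 5$
$j = 7$ ($j = 3 + \left(-2 + 6\right) = 3 + 4 = 7$)
$Z = -27$ ($Z = 9 - \left(7 - 1\right) \left(7 - 1\right) = 9 - 6 \cdot 6 = 9 - 36 = -27$)
$X{\left(O \right)} = -27$
$a{\left(J \right)} 37 + X{\left(-10 \right)} = 3 \cdot 37 - 27 = 111 - 27 = 84$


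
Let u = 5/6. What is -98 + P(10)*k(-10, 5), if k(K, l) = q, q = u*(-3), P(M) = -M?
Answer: -73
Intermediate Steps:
u = 5/6 (u = 5*(1/6) = 5/6 ≈ 0.83333)
q = -5/2 (q = (5/6)*(-3) = -5/2 ≈ -2.5000)
k(K, l) = -5/2
-98 + P(10)*k(-10, 5) = -98 - 1*10*(-5/2) = -98 - 10*(-5/2) = -98 + 25 = -73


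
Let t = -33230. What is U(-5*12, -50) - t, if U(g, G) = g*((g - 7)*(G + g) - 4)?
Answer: -408730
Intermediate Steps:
U(g, G) = g*(-4 + (-7 + g)*(G + g)) (U(g, G) = g*((-7 + g)*(G + g) - 4) = g*(-4 + (-7 + g)*(G + g)))
U(-5*12, -50) - t = (-5*12)*(-4 + (-5*12)² - 7*(-50) - (-35)*12 - (-250)*12) - 1*(-33230) = -60*(-4 + (-60)² + 350 - 7*(-60) - 50*(-60)) + 33230 = -60*(-4 + 3600 + 350 + 420 + 3000) + 33230 = -60*7366 + 33230 = -441960 + 33230 = -408730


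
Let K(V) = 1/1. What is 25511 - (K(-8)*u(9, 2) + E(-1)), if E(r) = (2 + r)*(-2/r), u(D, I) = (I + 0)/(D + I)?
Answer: 280597/11 ≈ 25509.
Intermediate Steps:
u(D, I) = I/(D + I)
K(V) = 1
E(r) = -2*(2 + r)/r
25511 - (K(-8)*u(9, 2) + E(-1)) = 25511 - (1*(2/(9 + 2)) + (-2 - 4/(-1))) = 25511 - (1*(2/11) + (-2 - 4*(-1))) = 25511 - (1*(2*(1/11)) + (-2 + 4)) = 25511 - (1*(2/11) + 2) = 25511 - (2/11 + 2) = 25511 - 1*24/11 = 25511 - 24/11 = 280597/11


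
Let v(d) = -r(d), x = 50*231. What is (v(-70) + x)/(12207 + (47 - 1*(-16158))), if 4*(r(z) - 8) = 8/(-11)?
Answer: 31741/78133 ≈ 0.40624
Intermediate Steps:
r(z) = 86/11 (r(z) = 8 + (8/(-11))/4 = 8 + (8*(-1/11))/4 = 8 + (1/4)*(-8/11) = 8 - 2/11 = 86/11)
x = 11550
v(d) = -86/11 (v(d) = -1*86/11 = -86/11)
(v(-70) + x)/(12207 + (47 - 1*(-16158))) = (-86/11 + 11550)/(12207 + (47 - 1*(-16158))) = 126964/(11*(12207 + (47 + 16158))) = 126964/(11*(12207 + 16205)) = (126964/11)/28412 = (126964/11)*(1/28412) = 31741/78133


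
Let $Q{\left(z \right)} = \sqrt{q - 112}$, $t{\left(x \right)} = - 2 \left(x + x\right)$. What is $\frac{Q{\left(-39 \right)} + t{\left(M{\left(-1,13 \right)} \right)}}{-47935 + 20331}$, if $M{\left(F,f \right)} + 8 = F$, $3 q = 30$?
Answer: $- \frac{9}{6901} - \frac{i \sqrt{102}}{27604} \approx -0.0013042 - 0.00036587 i$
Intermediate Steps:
$q = 10$ ($q = \frac{1}{3} \cdot 30 = 10$)
$M{\left(F,f \right)} = -8 + F$
$t{\left(x \right)} = - 4 x$ ($t{\left(x \right)} = - 2 \cdot 2 x = - 4 x$)
$Q{\left(z \right)} = i \sqrt{102}$ ($Q{\left(z \right)} = \sqrt{10 - 112} = \sqrt{-102} = i \sqrt{102}$)
$\frac{Q{\left(-39 \right)} + t{\left(M{\left(-1,13 \right)} \right)}}{-47935 + 20331} = \frac{i \sqrt{102} - 4 \left(-8 - 1\right)}{-47935 + 20331} = \frac{i \sqrt{102} - -36}{-27604} = \left(i \sqrt{102} + 36\right) \left(- \frac{1}{27604}\right) = \left(36 + i \sqrt{102}\right) \left(- \frac{1}{27604}\right) = - \frac{9}{6901} - \frac{i \sqrt{102}}{27604}$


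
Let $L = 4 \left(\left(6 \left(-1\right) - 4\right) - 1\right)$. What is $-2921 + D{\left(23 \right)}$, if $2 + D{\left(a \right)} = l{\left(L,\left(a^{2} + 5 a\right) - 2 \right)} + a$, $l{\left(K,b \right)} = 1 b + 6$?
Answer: $-2252$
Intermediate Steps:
$L = -44$ ($L = 4 \left(\left(-6 - 4\right) - 1\right) = 4 \left(-10 - 1\right) = 4 \left(-11\right) = -44$)
$l{\left(K,b \right)} = 6 + b$ ($l{\left(K,b \right)} = b + 6 = 6 + b$)
$D{\left(a \right)} = 2 + a^{2} + 6 a$ ($D{\left(a \right)} = -2 - \left(-4 - a^{2} - 6 a\right) = -2 + \left(\left(6 + \left(-2 + a^{2} + 5 a\right)\right) + a\right) = -2 + \left(\left(4 + a^{2} + 5 a\right) + a\right) = -2 + \left(4 + a^{2} + 6 a\right) = 2 + a^{2} + 6 a$)
$-2921 + D{\left(23 \right)} = -2921 + \left(2 + 23^{2} + 6 \cdot 23\right) = -2921 + \left(2 + 529 + 138\right) = -2921 + 669 = -2252$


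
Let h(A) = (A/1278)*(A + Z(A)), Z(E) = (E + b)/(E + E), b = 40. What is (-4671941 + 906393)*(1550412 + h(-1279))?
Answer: -3733657117415305/639 ≈ -5.8430e+12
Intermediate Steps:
Z(E) = (40 + E)/(2*E) (Z(E) = (E + 40)/(E + E) = (40 + E)/((2*E)) = (40 + E)*(1/(2*E)) = (40 + E)/(2*E))
h(A) = A*(A + (40 + A)/(2*A))/1278 (h(A) = (A/1278)*(A + (40 + A)/(2*A)) = A*(A + (40 + A)/(2*A))/1278)
(-4671941 + 906393)*(1550412 + h(-1279)) = (-4671941 + 906393)*(1550412 + (10/639 + (1/1278)*(-1279)² + (1/2556)*(-1279))) = -3765548*(1550412 + (10/639 + (1/1278)*1635841 - 1279/2556)) = -3765548*(1550412 + (10/639 + 1635841/1278 - 1279/2556)) = -3765548*(1550412 + 3270443/2556) = -3765548*3966123515/2556 = -3733657117415305/639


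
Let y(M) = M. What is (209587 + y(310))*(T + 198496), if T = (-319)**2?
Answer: 63023043529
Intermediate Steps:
T = 101761
(209587 + y(310))*(T + 198496) = (209587 + 310)*(101761 + 198496) = 209897*300257 = 63023043529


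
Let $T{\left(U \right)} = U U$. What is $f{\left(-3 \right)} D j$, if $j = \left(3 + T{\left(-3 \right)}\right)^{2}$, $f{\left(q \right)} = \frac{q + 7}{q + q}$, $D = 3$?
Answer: $-288$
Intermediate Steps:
$T{\left(U \right)} = U^{2}$
$f{\left(q \right)} = \frac{7 + q}{2 q}$
$j = 144$ ($j = \left(3 + \left(-3\right)^{2}\right)^{2} = \left(3 + 9\right)^{2} = 12^{2} = 144$)
$f{\left(-3 \right)} D j = \frac{7 - 3}{2 \left(-3\right)} 3 \cdot 144 = \frac{1}{2} \left(- \frac{1}{3}\right) 4 \cdot 3 \cdot 144 = \left(- \frac{2}{3}\right) 3 \cdot 144 = \left(-2\right) 144 = -288$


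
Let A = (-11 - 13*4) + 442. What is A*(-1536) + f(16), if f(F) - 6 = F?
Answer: -582122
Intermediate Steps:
f(F) = 6 + F
A = 379 (A = (-11 - 52) + 442 = -63 + 442 = 379)
A*(-1536) + f(16) = 379*(-1536) + (6 + 16) = -582144 + 22 = -582122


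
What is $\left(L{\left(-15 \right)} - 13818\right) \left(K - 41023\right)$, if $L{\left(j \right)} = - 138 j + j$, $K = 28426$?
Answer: $148178511$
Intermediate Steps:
$L{\left(j \right)} = - 137 j$
$\left(L{\left(-15 \right)} - 13818\right) \left(K - 41023\right) = \left(\left(-137\right) \left(-15\right) - 13818\right) \left(28426 - 41023\right) = \left(2055 - 13818\right) \left(-12597\right) = \left(-11763\right) \left(-12597\right) = 148178511$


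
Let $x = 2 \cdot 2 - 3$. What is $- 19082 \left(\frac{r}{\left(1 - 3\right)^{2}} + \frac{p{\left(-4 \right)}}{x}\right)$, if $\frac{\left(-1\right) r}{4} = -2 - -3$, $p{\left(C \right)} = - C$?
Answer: $-57246$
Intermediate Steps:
$r = -4$ ($r = - 4 \left(-2 - -3\right) = - 4 \left(-2 + 3\right) = \left(-4\right) 1 = -4$)
$x = 1$ ($x = 4 - 3 = 1$)
$- 19082 \left(\frac{r}{\left(1 - 3\right)^{2}} + \frac{p{\left(-4 \right)}}{x}\right) = - 19082 \left(- \frac{4}{\left(1 - 3\right)^{2}} + \frac{\left(-1\right) \left(-4\right)}{1}\right) = - 19082 \left(- \frac{4}{\left(-2\right)^{2}} + 4 \cdot 1\right) = - 19082 \left(- \frac{4}{4} + 4\right) = - 19082 \left(\left(-4\right) \frac{1}{4} + 4\right) = - 19082 \left(-1 + 4\right) = \left(-19082\right) 3 = -57246$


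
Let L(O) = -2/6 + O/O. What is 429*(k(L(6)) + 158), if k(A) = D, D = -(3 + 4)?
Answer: 64779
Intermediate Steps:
L(O) = 2/3 (L(O) = -2*1/6 + 1 = -1/3 + 1 = 2/3)
D = -7 (D = -1*7 = -7)
k(A) = -7
429*(k(L(6)) + 158) = 429*(-7 + 158) = 429*151 = 64779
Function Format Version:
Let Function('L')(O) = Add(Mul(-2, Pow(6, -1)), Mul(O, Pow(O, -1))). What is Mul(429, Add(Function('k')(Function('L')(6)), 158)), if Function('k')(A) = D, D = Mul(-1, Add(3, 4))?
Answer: 64779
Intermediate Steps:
Function('L')(O) = Rational(2, 3) (Function('L')(O) = Add(Mul(-2, Rational(1, 6)), 1) = Add(Rational(-1, 3), 1) = Rational(2, 3))
D = -7 (D = Mul(-1, 7) = -7)
Function('k')(A) = -7
Mul(429, Add(Function('k')(Function('L')(6)), 158)) = Mul(429, Add(-7, 158)) = Mul(429, 151) = 64779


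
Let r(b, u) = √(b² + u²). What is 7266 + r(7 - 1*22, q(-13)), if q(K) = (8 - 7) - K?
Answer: 7266 + √421 ≈ 7286.5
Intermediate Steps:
q(K) = 1 - K
7266 + r(7 - 1*22, q(-13)) = 7266 + √((7 - 1*22)² + (1 - 1*(-13))²) = 7266 + √((7 - 22)² + (1 + 13)²) = 7266 + √((-15)² + 14²) = 7266 + √(225 + 196) = 7266 + √421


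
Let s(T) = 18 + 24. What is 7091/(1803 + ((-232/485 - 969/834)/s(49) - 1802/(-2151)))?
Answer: 4113054138060/1046272979119 ≈ 3.9311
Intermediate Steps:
s(T) = 42
7091/(1803 + ((-232/485 - 969/834)/s(49) - 1802/(-2151))) = 7091/(1803 + ((-232/485 - 969/834)/42 - 1802/(-2151))) = 7091/(1803 + ((-232*1/485 - 969*1/834)*(1/42) - 1802*(-1/2151))) = 7091/(1803 + ((-232/485 - 323/278)*(1/42) + 1802/2151)) = 7091/(1803 + (-221151/134830*1/42 + 1802/2151)) = 7091/(1803 + (-10531/269660 + 1802/2151)) = 7091/(1803 + 463275139/580038660) = 7091/(1046272979119/580038660) = 7091*(580038660/1046272979119) = 4113054138060/1046272979119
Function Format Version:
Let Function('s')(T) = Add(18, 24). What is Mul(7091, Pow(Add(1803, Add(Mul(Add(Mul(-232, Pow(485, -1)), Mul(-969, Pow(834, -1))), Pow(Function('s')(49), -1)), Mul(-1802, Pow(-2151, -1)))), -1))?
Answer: Rational(4113054138060, 1046272979119) ≈ 3.9311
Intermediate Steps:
Function('s')(T) = 42
Mul(7091, Pow(Add(1803, Add(Mul(Add(Mul(-232, Pow(485, -1)), Mul(-969, Pow(834, -1))), Pow(Function('s')(49), -1)), Mul(-1802, Pow(-2151, -1)))), -1)) = Mul(7091, Pow(Add(1803, Add(Mul(Add(Mul(-232, Pow(485, -1)), Mul(-969, Pow(834, -1))), Pow(42, -1)), Mul(-1802, Pow(-2151, -1)))), -1)) = Mul(7091, Pow(Add(1803, Add(Mul(Add(Mul(-232, Rational(1, 485)), Mul(-969, Rational(1, 834))), Rational(1, 42)), Mul(-1802, Rational(-1, 2151)))), -1)) = Mul(7091, Pow(Add(1803, Add(Mul(Add(Rational(-232, 485), Rational(-323, 278)), Rational(1, 42)), Rational(1802, 2151))), -1)) = Mul(7091, Pow(Add(1803, Add(Mul(Rational(-221151, 134830), Rational(1, 42)), Rational(1802, 2151))), -1)) = Mul(7091, Pow(Add(1803, Add(Rational(-10531, 269660), Rational(1802, 2151))), -1)) = Mul(7091, Pow(Add(1803, Rational(463275139, 580038660)), -1)) = Mul(7091, Pow(Rational(1046272979119, 580038660), -1)) = Mul(7091, Rational(580038660, 1046272979119)) = Rational(4113054138060, 1046272979119)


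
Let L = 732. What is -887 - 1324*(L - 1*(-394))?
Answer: -1491711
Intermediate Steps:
-887 - 1324*(L - 1*(-394)) = -887 - 1324*(732 - 1*(-394)) = -887 - 1324*(732 + 394) = -887 - 1324*1126 = -887 - 1490824 = -1491711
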